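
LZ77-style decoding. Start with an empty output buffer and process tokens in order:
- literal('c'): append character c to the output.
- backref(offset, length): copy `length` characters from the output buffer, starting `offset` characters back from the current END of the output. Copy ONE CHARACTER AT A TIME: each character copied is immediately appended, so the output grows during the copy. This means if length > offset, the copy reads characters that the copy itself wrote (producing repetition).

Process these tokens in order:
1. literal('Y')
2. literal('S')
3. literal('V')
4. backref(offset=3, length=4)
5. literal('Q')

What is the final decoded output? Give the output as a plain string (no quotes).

Token 1: literal('Y'). Output: "Y"
Token 2: literal('S'). Output: "YS"
Token 3: literal('V'). Output: "YSV"
Token 4: backref(off=3, len=4) (overlapping!). Copied 'YSVY' from pos 0. Output: "YSVYSVY"
Token 5: literal('Q'). Output: "YSVYSVYQ"

Answer: YSVYSVYQ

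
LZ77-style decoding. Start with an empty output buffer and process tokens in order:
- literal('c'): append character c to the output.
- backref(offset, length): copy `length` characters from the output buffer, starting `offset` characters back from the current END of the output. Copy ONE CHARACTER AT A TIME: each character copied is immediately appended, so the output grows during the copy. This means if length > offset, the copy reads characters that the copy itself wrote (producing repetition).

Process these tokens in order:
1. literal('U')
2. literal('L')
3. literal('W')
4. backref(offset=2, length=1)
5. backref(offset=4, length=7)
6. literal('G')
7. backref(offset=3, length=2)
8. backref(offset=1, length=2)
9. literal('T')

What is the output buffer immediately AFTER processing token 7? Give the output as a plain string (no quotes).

Token 1: literal('U'). Output: "U"
Token 2: literal('L'). Output: "UL"
Token 3: literal('W'). Output: "ULW"
Token 4: backref(off=2, len=1). Copied 'L' from pos 1. Output: "ULWL"
Token 5: backref(off=4, len=7) (overlapping!). Copied 'ULWLULW' from pos 0. Output: "ULWLULWLULW"
Token 6: literal('G'). Output: "ULWLULWLULWG"
Token 7: backref(off=3, len=2). Copied 'LW' from pos 9. Output: "ULWLULWLULWGLW"

Answer: ULWLULWLULWGLW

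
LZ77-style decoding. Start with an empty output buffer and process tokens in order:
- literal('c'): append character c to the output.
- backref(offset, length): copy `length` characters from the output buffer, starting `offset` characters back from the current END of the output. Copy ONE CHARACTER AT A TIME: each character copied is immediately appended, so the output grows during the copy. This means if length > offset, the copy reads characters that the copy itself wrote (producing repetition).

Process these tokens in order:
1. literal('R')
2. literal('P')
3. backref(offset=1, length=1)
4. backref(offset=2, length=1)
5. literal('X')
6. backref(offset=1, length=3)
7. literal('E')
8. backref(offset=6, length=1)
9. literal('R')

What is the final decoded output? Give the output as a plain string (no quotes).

Answer: RPPPXXXXEPR

Derivation:
Token 1: literal('R'). Output: "R"
Token 2: literal('P'). Output: "RP"
Token 3: backref(off=1, len=1). Copied 'P' from pos 1. Output: "RPP"
Token 4: backref(off=2, len=1). Copied 'P' from pos 1. Output: "RPPP"
Token 5: literal('X'). Output: "RPPPX"
Token 6: backref(off=1, len=3) (overlapping!). Copied 'XXX' from pos 4. Output: "RPPPXXXX"
Token 7: literal('E'). Output: "RPPPXXXXE"
Token 8: backref(off=6, len=1). Copied 'P' from pos 3. Output: "RPPPXXXXEP"
Token 9: literal('R'). Output: "RPPPXXXXEPR"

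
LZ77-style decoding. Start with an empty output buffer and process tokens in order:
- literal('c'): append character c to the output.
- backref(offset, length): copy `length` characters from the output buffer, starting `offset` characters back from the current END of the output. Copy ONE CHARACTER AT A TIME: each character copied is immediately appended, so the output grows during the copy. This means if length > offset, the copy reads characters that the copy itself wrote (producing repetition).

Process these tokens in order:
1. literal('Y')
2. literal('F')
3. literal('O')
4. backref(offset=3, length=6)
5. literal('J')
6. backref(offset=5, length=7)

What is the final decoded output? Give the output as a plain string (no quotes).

Answer: YFOYFOYFOJOYFOJOY

Derivation:
Token 1: literal('Y'). Output: "Y"
Token 2: literal('F'). Output: "YF"
Token 3: literal('O'). Output: "YFO"
Token 4: backref(off=3, len=6) (overlapping!). Copied 'YFOYFO' from pos 0. Output: "YFOYFOYFO"
Token 5: literal('J'). Output: "YFOYFOYFOJ"
Token 6: backref(off=5, len=7) (overlapping!). Copied 'OYFOJOY' from pos 5. Output: "YFOYFOYFOJOYFOJOY"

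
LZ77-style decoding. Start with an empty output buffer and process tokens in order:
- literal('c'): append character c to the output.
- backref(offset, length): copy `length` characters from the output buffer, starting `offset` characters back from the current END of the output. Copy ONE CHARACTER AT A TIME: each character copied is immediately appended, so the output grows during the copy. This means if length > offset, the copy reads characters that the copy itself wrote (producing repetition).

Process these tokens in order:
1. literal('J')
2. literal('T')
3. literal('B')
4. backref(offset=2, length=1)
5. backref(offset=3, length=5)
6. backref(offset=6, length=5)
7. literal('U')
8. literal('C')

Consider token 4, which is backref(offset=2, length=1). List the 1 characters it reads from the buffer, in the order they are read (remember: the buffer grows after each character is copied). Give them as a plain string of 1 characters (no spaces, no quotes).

Token 1: literal('J'). Output: "J"
Token 2: literal('T'). Output: "JT"
Token 3: literal('B'). Output: "JTB"
Token 4: backref(off=2, len=1). Buffer before: "JTB" (len 3)
  byte 1: read out[1]='T', append. Buffer now: "JTBT"

Answer: T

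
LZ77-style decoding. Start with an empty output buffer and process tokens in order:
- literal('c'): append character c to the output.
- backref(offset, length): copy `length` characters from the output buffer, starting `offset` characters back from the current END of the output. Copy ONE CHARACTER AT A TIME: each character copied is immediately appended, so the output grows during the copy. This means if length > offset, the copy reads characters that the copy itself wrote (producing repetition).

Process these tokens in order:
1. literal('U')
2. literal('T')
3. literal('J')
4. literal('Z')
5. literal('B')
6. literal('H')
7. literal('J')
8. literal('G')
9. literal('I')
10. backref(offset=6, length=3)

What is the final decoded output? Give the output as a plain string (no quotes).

Token 1: literal('U'). Output: "U"
Token 2: literal('T'). Output: "UT"
Token 3: literal('J'). Output: "UTJ"
Token 4: literal('Z'). Output: "UTJZ"
Token 5: literal('B'). Output: "UTJZB"
Token 6: literal('H'). Output: "UTJZBH"
Token 7: literal('J'). Output: "UTJZBHJ"
Token 8: literal('G'). Output: "UTJZBHJG"
Token 9: literal('I'). Output: "UTJZBHJGI"
Token 10: backref(off=6, len=3). Copied 'ZBH' from pos 3. Output: "UTJZBHJGIZBH"

Answer: UTJZBHJGIZBH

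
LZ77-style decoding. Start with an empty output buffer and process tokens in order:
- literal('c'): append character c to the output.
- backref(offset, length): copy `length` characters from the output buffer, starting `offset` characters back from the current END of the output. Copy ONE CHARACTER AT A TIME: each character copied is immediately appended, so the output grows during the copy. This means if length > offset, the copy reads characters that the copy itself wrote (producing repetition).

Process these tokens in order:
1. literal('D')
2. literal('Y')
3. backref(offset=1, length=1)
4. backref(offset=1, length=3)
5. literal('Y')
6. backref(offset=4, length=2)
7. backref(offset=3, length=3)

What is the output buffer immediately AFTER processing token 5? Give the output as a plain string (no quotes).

Token 1: literal('D'). Output: "D"
Token 2: literal('Y'). Output: "DY"
Token 3: backref(off=1, len=1). Copied 'Y' from pos 1. Output: "DYY"
Token 4: backref(off=1, len=3) (overlapping!). Copied 'YYY' from pos 2. Output: "DYYYYY"
Token 5: literal('Y'). Output: "DYYYYYY"

Answer: DYYYYYY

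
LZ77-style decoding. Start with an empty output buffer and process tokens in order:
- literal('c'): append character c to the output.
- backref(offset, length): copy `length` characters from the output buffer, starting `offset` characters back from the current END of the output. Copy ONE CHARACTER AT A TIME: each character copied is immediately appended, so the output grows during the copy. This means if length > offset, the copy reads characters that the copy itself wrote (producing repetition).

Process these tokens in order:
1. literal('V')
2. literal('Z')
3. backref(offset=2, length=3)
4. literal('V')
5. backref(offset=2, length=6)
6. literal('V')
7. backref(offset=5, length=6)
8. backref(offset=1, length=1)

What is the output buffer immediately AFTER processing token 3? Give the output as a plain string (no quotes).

Token 1: literal('V'). Output: "V"
Token 2: literal('Z'). Output: "VZ"
Token 3: backref(off=2, len=3) (overlapping!). Copied 'VZV' from pos 0. Output: "VZVZV"

Answer: VZVZV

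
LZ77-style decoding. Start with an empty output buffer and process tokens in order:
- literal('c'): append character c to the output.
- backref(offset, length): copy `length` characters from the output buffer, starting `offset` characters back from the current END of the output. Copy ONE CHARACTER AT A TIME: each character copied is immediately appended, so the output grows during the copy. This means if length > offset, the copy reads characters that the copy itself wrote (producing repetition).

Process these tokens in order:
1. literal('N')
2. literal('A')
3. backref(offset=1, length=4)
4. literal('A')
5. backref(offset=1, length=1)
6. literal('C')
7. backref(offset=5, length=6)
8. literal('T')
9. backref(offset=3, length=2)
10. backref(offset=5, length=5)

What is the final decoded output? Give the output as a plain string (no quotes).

Token 1: literal('N'). Output: "N"
Token 2: literal('A'). Output: "NA"
Token 3: backref(off=1, len=4) (overlapping!). Copied 'AAAA' from pos 1. Output: "NAAAAA"
Token 4: literal('A'). Output: "NAAAAAA"
Token 5: backref(off=1, len=1). Copied 'A' from pos 6. Output: "NAAAAAAA"
Token 6: literal('C'). Output: "NAAAAAAAC"
Token 7: backref(off=5, len=6) (overlapping!). Copied 'AAAACA' from pos 4. Output: "NAAAAAAACAAAACA"
Token 8: literal('T'). Output: "NAAAAAAACAAAACAT"
Token 9: backref(off=3, len=2). Copied 'CA' from pos 13. Output: "NAAAAAAACAAAACATCA"
Token 10: backref(off=5, len=5). Copied 'CATCA' from pos 13. Output: "NAAAAAAACAAAACATCACATCA"

Answer: NAAAAAAACAAAACATCACATCA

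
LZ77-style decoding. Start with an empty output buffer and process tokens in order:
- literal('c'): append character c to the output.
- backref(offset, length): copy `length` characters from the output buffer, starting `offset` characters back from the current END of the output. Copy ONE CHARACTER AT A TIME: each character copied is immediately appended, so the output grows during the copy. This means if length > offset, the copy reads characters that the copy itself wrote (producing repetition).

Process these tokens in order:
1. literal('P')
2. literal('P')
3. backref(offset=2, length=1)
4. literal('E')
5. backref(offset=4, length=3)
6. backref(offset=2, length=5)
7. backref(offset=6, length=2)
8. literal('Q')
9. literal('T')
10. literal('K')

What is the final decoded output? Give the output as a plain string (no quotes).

Token 1: literal('P'). Output: "P"
Token 2: literal('P'). Output: "PP"
Token 3: backref(off=2, len=1). Copied 'P' from pos 0. Output: "PPP"
Token 4: literal('E'). Output: "PPPE"
Token 5: backref(off=4, len=3). Copied 'PPP' from pos 0. Output: "PPPEPPP"
Token 6: backref(off=2, len=5) (overlapping!). Copied 'PPPPP' from pos 5. Output: "PPPEPPPPPPPP"
Token 7: backref(off=6, len=2). Copied 'PP' from pos 6. Output: "PPPEPPPPPPPPPP"
Token 8: literal('Q'). Output: "PPPEPPPPPPPPPPQ"
Token 9: literal('T'). Output: "PPPEPPPPPPPPPPQT"
Token 10: literal('K'). Output: "PPPEPPPPPPPPPPQTK"

Answer: PPPEPPPPPPPPPPQTK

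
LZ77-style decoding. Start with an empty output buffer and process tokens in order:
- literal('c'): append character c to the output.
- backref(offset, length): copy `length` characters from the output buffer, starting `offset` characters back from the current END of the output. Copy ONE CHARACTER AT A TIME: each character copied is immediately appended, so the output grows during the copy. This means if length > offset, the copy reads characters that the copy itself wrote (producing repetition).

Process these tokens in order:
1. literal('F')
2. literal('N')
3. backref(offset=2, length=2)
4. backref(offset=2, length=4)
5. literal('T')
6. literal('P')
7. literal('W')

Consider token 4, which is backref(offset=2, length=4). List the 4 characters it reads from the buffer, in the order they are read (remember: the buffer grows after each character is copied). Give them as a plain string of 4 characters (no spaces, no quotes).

Token 1: literal('F'). Output: "F"
Token 2: literal('N'). Output: "FN"
Token 3: backref(off=2, len=2). Copied 'FN' from pos 0. Output: "FNFN"
Token 4: backref(off=2, len=4). Buffer before: "FNFN" (len 4)
  byte 1: read out[2]='F', append. Buffer now: "FNFNF"
  byte 2: read out[3]='N', append. Buffer now: "FNFNFN"
  byte 3: read out[4]='F', append. Buffer now: "FNFNFNF"
  byte 4: read out[5]='N', append. Buffer now: "FNFNFNFN"

Answer: FNFN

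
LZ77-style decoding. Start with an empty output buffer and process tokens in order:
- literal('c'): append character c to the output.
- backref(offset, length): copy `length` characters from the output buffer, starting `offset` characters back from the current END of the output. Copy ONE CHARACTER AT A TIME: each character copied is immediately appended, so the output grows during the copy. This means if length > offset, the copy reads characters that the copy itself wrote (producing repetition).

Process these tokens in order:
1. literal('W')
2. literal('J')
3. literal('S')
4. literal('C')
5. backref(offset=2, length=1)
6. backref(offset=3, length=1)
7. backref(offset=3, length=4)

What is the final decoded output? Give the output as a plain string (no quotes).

Token 1: literal('W'). Output: "W"
Token 2: literal('J'). Output: "WJ"
Token 3: literal('S'). Output: "WJS"
Token 4: literal('C'). Output: "WJSC"
Token 5: backref(off=2, len=1). Copied 'S' from pos 2. Output: "WJSCS"
Token 6: backref(off=3, len=1). Copied 'S' from pos 2. Output: "WJSCSS"
Token 7: backref(off=3, len=4) (overlapping!). Copied 'CSSC' from pos 3. Output: "WJSCSSCSSC"

Answer: WJSCSSCSSC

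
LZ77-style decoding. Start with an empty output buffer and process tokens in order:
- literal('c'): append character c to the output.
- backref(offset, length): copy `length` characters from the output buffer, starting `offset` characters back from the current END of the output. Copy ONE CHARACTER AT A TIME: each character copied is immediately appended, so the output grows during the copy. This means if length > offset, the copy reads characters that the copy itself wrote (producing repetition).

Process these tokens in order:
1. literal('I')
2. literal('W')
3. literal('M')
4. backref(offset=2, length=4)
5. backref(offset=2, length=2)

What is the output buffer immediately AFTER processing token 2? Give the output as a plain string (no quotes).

Token 1: literal('I'). Output: "I"
Token 2: literal('W'). Output: "IW"

Answer: IW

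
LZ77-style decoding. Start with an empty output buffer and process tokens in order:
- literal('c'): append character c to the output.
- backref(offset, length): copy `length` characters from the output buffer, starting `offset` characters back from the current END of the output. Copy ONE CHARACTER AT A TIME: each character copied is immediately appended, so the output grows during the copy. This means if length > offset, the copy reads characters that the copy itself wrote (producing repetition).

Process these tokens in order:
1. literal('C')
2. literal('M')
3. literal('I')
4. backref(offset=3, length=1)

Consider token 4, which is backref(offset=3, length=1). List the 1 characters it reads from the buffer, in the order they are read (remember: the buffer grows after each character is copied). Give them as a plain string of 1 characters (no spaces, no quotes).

Token 1: literal('C'). Output: "C"
Token 2: literal('M'). Output: "CM"
Token 3: literal('I'). Output: "CMI"
Token 4: backref(off=3, len=1). Buffer before: "CMI" (len 3)
  byte 1: read out[0]='C', append. Buffer now: "CMIC"

Answer: C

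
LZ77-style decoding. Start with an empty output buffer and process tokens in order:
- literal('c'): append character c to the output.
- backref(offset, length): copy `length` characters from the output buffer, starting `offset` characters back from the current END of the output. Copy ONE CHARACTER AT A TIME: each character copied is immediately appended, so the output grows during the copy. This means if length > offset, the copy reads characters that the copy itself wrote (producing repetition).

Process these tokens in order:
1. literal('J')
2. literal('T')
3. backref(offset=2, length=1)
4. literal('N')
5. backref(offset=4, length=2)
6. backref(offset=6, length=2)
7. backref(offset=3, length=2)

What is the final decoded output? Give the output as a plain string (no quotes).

Token 1: literal('J'). Output: "J"
Token 2: literal('T'). Output: "JT"
Token 3: backref(off=2, len=1). Copied 'J' from pos 0. Output: "JTJ"
Token 4: literal('N'). Output: "JTJN"
Token 5: backref(off=4, len=2). Copied 'JT' from pos 0. Output: "JTJNJT"
Token 6: backref(off=6, len=2). Copied 'JT' from pos 0. Output: "JTJNJTJT"
Token 7: backref(off=3, len=2). Copied 'TJ' from pos 5. Output: "JTJNJTJTTJ"

Answer: JTJNJTJTTJ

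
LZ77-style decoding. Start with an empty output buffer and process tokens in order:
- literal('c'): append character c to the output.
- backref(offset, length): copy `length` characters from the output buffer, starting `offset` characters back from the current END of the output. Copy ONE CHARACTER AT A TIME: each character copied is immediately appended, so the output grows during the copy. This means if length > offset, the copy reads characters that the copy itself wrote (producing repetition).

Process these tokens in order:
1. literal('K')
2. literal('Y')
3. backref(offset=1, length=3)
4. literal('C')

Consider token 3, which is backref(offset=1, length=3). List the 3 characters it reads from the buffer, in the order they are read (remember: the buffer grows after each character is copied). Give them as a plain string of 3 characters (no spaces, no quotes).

Answer: YYY

Derivation:
Token 1: literal('K'). Output: "K"
Token 2: literal('Y'). Output: "KY"
Token 3: backref(off=1, len=3). Buffer before: "KY" (len 2)
  byte 1: read out[1]='Y', append. Buffer now: "KYY"
  byte 2: read out[2]='Y', append. Buffer now: "KYYY"
  byte 3: read out[3]='Y', append. Buffer now: "KYYYY"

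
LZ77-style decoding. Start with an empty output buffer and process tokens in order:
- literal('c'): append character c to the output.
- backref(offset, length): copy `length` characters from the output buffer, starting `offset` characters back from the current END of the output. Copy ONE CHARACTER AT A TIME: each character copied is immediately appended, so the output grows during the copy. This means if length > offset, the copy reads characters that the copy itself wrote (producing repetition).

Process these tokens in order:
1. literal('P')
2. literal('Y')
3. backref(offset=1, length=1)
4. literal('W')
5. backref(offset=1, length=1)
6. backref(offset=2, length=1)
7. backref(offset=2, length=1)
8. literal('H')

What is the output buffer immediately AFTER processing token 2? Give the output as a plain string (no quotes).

Answer: PY

Derivation:
Token 1: literal('P'). Output: "P"
Token 2: literal('Y'). Output: "PY"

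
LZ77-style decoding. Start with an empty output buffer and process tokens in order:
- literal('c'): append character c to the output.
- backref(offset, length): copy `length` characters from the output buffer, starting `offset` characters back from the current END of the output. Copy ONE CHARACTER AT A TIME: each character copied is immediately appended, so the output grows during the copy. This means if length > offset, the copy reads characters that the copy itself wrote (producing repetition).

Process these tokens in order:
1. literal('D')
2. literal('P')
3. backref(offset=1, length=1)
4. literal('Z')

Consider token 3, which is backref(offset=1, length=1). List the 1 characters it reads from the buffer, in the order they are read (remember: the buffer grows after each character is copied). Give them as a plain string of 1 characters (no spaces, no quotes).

Token 1: literal('D'). Output: "D"
Token 2: literal('P'). Output: "DP"
Token 3: backref(off=1, len=1). Buffer before: "DP" (len 2)
  byte 1: read out[1]='P', append. Buffer now: "DPP"

Answer: P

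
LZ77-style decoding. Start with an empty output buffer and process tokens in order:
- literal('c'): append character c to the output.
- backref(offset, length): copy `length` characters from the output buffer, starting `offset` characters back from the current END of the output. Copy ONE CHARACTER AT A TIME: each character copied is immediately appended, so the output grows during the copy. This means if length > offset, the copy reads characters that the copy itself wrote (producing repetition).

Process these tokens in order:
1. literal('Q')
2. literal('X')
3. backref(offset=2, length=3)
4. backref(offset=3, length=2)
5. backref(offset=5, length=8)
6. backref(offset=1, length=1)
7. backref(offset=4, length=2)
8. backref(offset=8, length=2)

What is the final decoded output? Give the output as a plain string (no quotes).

Token 1: literal('Q'). Output: "Q"
Token 2: literal('X'). Output: "QX"
Token 3: backref(off=2, len=3) (overlapping!). Copied 'QXQ' from pos 0. Output: "QXQXQ"
Token 4: backref(off=3, len=2). Copied 'QX' from pos 2. Output: "QXQXQQX"
Token 5: backref(off=5, len=8) (overlapping!). Copied 'QXQQXQXQ' from pos 2. Output: "QXQXQQXQXQQXQXQ"
Token 6: backref(off=1, len=1). Copied 'Q' from pos 14. Output: "QXQXQQXQXQQXQXQQ"
Token 7: backref(off=4, len=2). Copied 'QX' from pos 12. Output: "QXQXQQXQXQQXQXQQQX"
Token 8: backref(off=8, len=2). Copied 'QX' from pos 10. Output: "QXQXQQXQXQQXQXQQQXQX"

Answer: QXQXQQXQXQQXQXQQQXQX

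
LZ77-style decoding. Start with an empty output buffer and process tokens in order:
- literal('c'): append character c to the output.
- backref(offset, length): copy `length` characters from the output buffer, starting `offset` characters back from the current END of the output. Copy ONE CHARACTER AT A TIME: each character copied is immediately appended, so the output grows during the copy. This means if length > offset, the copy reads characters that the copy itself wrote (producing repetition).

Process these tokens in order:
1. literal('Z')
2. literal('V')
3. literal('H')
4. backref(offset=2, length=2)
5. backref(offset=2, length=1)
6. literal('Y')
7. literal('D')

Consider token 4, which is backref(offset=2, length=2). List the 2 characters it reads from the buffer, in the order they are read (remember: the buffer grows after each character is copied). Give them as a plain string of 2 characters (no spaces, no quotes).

Answer: VH

Derivation:
Token 1: literal('Z'). Output: "Z"
Token 2: literal('V'). Output: "ZV"
Token 3: literal('H'). Output: "ZVH"
Token 4: backref(off=2, len=2). Buffer before: "ZVH" (len 3)
  byte 1: read out[1]='V', append. Buffer now: "ZVHV"
  byte 2: read out[2]='H', append. Buffer now: "ZVHVH"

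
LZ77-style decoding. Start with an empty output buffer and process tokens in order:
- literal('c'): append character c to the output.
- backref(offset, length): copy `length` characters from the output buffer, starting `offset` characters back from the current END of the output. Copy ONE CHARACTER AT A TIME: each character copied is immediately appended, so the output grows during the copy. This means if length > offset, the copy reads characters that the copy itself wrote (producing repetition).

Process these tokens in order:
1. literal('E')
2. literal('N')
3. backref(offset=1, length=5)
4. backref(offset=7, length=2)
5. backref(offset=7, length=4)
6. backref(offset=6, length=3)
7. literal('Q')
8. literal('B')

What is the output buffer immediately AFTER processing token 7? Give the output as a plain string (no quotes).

Answer: ENNNNNNENNNNNENNQ

Derivation:
Token 1: literal('E'). Output: "E"
Token 2: literal('N'). Output: "EN"
Token 3: backref(off=1, len=5) (overlapping!). Copied 'NNNNN' from pos 1. Output: "ENNNNNN"
Token 4: backref(off=7, len=2). Copied 'EN' from pos 0. Output: "ENNNNNNEN"
Token 5: backref(off=7, len=4). Copied 'NNNN' from pos 2. Output: "ENNNNNNENNNNN"
Token 6: backref(off=6, len=3). Copied 'ENN' from pos 7. Output: "ENNNNNNENNNNNENN"
Token 7: literal('Q'). Output: "ENNNNNNENNNNNENNQ"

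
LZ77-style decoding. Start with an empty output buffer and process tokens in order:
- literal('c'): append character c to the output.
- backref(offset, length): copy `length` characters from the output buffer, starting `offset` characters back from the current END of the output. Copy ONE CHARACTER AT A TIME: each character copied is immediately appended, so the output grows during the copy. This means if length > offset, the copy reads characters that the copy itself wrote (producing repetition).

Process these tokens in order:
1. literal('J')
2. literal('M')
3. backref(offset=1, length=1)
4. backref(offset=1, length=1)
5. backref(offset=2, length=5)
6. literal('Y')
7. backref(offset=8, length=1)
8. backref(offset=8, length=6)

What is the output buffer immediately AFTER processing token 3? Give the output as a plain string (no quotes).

Token 1: literal('J'). Output: "J"
Token 2: literal('M'). Output: "JM"
Token 3: backref(off=1, len=1). Copied 'M' from pos 1. Output: "JMM"

Answer: JMM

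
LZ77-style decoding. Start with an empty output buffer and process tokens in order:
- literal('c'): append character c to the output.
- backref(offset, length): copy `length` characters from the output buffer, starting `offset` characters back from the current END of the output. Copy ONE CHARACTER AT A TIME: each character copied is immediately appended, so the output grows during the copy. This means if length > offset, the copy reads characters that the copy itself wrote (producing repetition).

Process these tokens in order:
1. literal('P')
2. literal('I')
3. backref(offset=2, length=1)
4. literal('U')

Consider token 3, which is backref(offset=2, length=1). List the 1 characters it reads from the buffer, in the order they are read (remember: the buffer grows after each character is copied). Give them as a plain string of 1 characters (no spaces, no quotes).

Answer: P

Derivation:
Token 1: literal('P'). Output: "P"
Token 2: literal('I'). Output: "PI"
Token 3: backref(off=2, len=1). Buffer before: "PI" (len 2)
  byte 1: read out[0]='P', append. Buffer now: "PIP"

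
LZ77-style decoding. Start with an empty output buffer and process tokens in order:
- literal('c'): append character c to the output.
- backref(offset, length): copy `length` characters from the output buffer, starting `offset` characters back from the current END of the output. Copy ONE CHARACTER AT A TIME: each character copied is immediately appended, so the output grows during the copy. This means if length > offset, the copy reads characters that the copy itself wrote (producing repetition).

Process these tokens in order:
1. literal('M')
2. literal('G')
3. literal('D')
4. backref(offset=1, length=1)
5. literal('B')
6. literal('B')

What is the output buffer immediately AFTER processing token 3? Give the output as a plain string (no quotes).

Token 1: literal('M'). Output: "M"
Token 2: literal('G'). Output: "MG"
Token 3: literal('D'). Output: "MGD"

Answer: MGD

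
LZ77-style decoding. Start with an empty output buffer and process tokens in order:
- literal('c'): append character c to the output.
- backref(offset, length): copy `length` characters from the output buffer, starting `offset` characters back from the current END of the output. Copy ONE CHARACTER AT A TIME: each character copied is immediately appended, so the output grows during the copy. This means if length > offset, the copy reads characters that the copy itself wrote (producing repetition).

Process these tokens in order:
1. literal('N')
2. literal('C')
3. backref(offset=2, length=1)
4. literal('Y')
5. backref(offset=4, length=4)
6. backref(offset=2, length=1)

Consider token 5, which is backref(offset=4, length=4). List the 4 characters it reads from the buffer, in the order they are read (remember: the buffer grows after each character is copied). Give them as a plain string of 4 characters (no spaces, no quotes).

Answer: NCNY

Derivation:
Token 1: literal('N'). Output: "N"
Token 2: literal('C'). Output: "NC"
Token 3: backref(off=2, len=1). Copied 'N' from pos 0. Output: "NCN"
Token 4: literal('Y'). Output: "NCNY"
Token 5: backref(off=4, len=4). Buffer before: "NCNY" (len 4)
  byte 1: read out[0]='N', append. Buffer now: "NCNYN"
  byte 2: read out[1]='C', append. Buffer now: "NCNYNC"
  byte 3: read out[2]='N', append. Buffer now: "NCNYNCN"
  byte 4: read out[3]='Y', append. Buffer now: "NCNYNCNY"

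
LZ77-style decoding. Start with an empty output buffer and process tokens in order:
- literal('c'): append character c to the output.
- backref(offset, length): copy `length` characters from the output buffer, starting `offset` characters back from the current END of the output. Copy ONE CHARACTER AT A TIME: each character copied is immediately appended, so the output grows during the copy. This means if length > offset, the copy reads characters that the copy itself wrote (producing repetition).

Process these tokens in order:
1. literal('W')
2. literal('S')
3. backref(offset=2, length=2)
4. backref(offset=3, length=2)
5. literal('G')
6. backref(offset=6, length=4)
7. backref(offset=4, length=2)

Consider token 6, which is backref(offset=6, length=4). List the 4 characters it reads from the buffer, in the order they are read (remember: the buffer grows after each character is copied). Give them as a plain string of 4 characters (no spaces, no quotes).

Answer: SWSS

Derivation:
Token 1: literal('W'). Output: "W"
Token 2: literal('S'). Output: "WS"
Token 3: backref(off=2, len=2). Copied 'WS' from pos 0. Output: "WSWS"
Token 4: backref(off=3, len=2). Copied 'SW' from pos 1. Output: "WSWSSW"
Token 5: literal('G'). Output: "WSWSSWG"
Token 6: backref(off=6, len=4). Buffer before: "WSWSSWG" (len 7)
  byte 1: read out[1]='S', append. Buffer now: "WSWSSWGS"
  byte 2: read out[2]='W', append. Buffer now: "WSWSSWGSW"
  byte 3: read out[3]='S', append. Buffer now: "WSWSSWGSWS"
  byte 4: read out[4]='S', append. Buffer now: "WSWSSWGSWSS"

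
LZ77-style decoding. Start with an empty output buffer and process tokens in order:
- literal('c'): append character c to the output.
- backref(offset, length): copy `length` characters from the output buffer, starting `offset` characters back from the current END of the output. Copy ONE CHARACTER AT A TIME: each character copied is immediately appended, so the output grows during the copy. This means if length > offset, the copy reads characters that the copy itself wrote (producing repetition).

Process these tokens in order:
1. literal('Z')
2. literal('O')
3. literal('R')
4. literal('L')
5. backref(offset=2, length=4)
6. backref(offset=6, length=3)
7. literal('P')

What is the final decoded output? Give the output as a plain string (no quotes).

Answer: ZORLRLRLRLRP

Derivation:
Token 1: literal('Z'). Output: "Z"
Token 2: literal('O'). Output: "ZO"
Token 3: literal('R'). Output: "ZOR"
Token 4: literal('L'). Output: "ZORL"
Token 5: backref(off=2, len=4) (overlapping!). Copied 'RLRL' from pos 2. Output: "ZORLRLRL"
Token 6: backref(off=6, len=3). Copied 'RLR' from pos 2. Output: "ZORLRLRLRLR"
Token 7: literal('P'). Output: "ZORLRLRLRLRP"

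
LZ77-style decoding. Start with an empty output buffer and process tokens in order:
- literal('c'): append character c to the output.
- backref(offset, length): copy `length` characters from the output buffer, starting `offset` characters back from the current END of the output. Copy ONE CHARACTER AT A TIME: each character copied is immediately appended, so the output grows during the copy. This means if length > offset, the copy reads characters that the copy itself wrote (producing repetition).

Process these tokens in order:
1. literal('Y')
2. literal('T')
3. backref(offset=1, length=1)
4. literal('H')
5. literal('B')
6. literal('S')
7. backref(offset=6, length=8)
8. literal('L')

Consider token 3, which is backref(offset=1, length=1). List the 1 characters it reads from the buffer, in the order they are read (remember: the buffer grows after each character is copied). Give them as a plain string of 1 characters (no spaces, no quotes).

Answer: T

Derivation:
Token 1: literal('Y'). Output: "Y"
Token 2: literal('T'). Output: "YT"
Token 3: backref(off=1, len=1). Buffer before: "YT" (len 2)
  byte 1: read out[1]='T', append. Buffer now: "YTT"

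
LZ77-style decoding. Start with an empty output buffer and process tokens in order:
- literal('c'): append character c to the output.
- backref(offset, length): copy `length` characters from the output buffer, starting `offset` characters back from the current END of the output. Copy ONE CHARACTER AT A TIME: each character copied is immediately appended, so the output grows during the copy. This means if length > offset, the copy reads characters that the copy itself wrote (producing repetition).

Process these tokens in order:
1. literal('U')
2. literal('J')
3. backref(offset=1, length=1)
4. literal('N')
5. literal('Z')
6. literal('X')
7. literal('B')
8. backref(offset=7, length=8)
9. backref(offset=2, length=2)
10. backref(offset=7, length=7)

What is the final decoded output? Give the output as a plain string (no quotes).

Token 1: literal('U'). Output: "U"
Token 2: literal('J'). Output: "UJ"
Token 3: backref(off=1, len=1). Copied 'J' from pos 1. Output: "UJJ"
Token 4: literal('N'). Output: "UJJN"
Token 5: literal('Z'). Output: "UJJNZ"
Token 6: literal('X'). Output: "UJJNZX"
Token 7: literal('B'). Output: "UJJNZXB"
Token 8: backref(off=7, len=8) (overlapping!). Copied 'UJJNZXBU' from pos 0. Output: "UJJNZXBUJJNZXBU"
Token 9: backref(off=2, len=2). Copied 'BU' from pos 13. Output: "UJJNZXBUJJNZXBUBU"
Token 10: backref(off=7, len=7). Copied 'NZXBUBU' from pos 10. Output: "UJJNZXBUJJNZXBUBUNZXBUBU"

Answer: UJJNZXBUJJNZXBUBUNZXBUBU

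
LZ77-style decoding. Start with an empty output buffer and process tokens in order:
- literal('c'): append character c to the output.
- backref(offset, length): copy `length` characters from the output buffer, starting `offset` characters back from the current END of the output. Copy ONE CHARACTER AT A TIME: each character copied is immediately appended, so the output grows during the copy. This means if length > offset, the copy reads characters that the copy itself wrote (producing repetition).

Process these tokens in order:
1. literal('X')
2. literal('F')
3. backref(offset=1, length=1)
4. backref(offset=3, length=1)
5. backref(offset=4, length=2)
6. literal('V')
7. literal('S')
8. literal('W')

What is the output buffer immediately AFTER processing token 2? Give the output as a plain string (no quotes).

Token 1: literal('X'). Output: "X"
Token 2: literal('F'). Output: "XF"

Answer: XF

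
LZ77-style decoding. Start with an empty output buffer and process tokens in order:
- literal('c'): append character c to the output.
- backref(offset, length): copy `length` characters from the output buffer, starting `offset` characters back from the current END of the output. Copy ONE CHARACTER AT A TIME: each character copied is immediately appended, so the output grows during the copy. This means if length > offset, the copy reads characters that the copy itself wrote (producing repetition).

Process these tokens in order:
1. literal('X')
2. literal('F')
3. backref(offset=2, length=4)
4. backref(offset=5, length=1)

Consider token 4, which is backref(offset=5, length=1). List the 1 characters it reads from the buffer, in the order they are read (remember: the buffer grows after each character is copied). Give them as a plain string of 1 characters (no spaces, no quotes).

Answer: F

Derivation:
Token 1: literal('X'). Output: "X"
Token 2: literal('F'). Output: "XF"
Token 3: backref(off=2, len=4) (overlapping!). Copied 'XFXF' from pos 0. Output: "XFXFXF"
Token 4: backref(off=5, len=1). Buffer before: "XFXFXF" (len 6)
  byte 1: read out[1]='F', append. Buffer now: "XFXFXFF"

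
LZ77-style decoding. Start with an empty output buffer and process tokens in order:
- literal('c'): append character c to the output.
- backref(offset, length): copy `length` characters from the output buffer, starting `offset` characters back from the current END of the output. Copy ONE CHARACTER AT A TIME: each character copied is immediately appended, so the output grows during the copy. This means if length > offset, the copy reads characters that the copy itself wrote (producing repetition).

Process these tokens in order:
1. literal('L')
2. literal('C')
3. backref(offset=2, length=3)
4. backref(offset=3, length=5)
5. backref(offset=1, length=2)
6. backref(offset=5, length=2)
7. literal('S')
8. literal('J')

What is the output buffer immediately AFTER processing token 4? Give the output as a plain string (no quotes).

Answer: LCLCLLCLLC

Derivation:
Token 1: literal('L'). Output: "L"
Token 2: literal('C'). Output: "LC"
Token 3: backref(off=2, len=3) (overlapping!). Copied 'LCL' from pos 0. Output: "LCLCL"
Token 4: backref(off=3, len=5) (overlapping!). Copied 'LCLLC' from pos 2. Output: "LCLCLLCLLC"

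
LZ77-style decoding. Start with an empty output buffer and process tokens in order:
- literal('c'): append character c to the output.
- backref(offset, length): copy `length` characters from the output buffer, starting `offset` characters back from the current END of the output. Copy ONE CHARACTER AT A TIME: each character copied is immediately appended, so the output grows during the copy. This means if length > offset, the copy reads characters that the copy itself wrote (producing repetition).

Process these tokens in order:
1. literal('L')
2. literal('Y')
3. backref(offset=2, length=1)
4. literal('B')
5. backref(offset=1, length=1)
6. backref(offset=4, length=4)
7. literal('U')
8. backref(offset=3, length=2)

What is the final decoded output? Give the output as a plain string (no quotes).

Token 1: literal('L'). Output: "L"
Token 2: literal('Y'). Output: "LY"
Token 3: backref(off=2, len=1). Copied 'L' from pos 0. Output: "LYL"
Token 4: literal('B'). Output: "LYLB"
Token 5: backref(off=1, len=1). Copied 'B' from pos 3. Output: "LYLBB"
Token 6: backref(off=4, len=4). Copied 'YLBB' from pos 1. Output: "LYLBBYLBB"
Token 7: literal('U'). Output: "LYLBBYLBBU"
Token 8: backref(off=3, len=2). Copied 'BB' from pos 7. Output: "LYLBBYLBBUBB"

Answer: LYLBBYLBBUBB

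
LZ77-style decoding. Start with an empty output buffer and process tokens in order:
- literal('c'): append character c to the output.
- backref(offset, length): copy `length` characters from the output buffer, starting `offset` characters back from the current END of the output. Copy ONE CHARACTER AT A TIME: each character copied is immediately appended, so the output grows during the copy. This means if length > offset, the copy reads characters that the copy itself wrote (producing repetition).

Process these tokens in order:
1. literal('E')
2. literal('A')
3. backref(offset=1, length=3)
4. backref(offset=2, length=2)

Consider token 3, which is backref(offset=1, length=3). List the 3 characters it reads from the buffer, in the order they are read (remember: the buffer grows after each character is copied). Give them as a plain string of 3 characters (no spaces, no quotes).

Token 1: literal('E'). Output: "E"
Token 2: literal('A'). Output: "EA"
Token 3: backref(off=1, len=3). Buffer before: "EA" (len 2)
  byte 1: read out[1]='A', append. Buffer now: "EAA"
  byte 2: read out[2]='A', append. Buffer now: "EAAA"
  byte 3: read out[3]='A', append. Buffer now: "EAAAA"

Answer: AAA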